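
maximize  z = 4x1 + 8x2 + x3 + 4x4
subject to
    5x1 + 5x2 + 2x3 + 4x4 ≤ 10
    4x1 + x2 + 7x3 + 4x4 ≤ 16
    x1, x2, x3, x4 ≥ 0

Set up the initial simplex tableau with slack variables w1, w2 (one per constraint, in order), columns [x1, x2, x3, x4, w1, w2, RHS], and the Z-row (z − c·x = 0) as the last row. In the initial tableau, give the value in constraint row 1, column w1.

Slack w1 belongs to constraint 1; its column is the unit vector e_1, so the entry in row 1 is 1.

1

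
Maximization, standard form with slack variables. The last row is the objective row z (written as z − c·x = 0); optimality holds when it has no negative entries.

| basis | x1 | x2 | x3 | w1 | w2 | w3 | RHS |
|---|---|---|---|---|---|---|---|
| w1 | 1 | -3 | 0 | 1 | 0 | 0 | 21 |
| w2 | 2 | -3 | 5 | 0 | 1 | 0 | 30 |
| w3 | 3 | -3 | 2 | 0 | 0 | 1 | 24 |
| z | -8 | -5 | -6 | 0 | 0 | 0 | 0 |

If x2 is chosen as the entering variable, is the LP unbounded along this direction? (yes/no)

Every constraint-row entry in column x2 is ≤ 0, so increasing x2 is unbounded.

yes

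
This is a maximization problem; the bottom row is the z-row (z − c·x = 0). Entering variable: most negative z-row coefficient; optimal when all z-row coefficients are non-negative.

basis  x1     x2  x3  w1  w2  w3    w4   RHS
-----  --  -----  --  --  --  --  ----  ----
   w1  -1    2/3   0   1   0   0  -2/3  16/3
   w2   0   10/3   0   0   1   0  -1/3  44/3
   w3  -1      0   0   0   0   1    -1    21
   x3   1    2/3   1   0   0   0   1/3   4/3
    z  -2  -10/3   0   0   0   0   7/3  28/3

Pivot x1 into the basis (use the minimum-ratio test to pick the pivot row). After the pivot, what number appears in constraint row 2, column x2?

10/3

Ratio test on column x1 — row 1: entry -1 ≤ 0; row 2: entry 0 ≤ 0; row 3: entry -1 ≤ 0; row 4: (4/3)/1 = 4/3. Minimum is 4/3 at row 4 (x3 leaves); pivot element 1.
Divide row 4 by 1; eliminate column x1 from the other rows.
Row 2 update in column x2: 10/3 − 0·(2/3) = 10/3.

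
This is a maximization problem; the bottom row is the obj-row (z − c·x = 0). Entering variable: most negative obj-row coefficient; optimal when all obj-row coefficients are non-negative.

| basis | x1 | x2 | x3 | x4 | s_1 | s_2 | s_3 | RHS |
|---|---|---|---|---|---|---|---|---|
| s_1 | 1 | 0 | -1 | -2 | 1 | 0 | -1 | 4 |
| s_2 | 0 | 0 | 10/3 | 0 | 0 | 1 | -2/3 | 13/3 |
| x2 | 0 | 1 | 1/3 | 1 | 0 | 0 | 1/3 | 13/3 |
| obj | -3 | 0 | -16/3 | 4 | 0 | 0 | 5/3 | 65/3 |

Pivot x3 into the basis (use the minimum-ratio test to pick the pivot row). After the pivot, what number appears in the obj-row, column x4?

4

Ratio test on column x3 — row 1: entry -1 ≤ 0; row 2: (13/3)/(10/3) = 13/10; row 3: (13/3)/(1/3) = 13. Minimum is 13/10 at row 2 (s_2 leaves); pivot element 10/3.
Divide row 2 by 10/3; eliminate column x3 from the other rows.
obj-row update in column x4: 4 − (-16/3)·0 = 4.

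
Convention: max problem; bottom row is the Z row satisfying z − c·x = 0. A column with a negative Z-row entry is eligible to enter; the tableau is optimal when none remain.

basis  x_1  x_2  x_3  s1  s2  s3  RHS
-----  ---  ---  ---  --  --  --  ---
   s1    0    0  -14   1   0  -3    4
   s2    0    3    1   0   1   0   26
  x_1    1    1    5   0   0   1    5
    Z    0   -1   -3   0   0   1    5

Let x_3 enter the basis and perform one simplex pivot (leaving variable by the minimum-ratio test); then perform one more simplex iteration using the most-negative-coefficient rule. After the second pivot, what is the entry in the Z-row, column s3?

2

Ratio test on column x_3 — row 1: entry -14 ≤ 0; row 2: 26/1 = 26; row 3: 5/5 = 1. Minimum is 1 at row 3 (x_1 leaves); pivot element 5.
Divide row 3 by 5; eliminate column x_3 from the other rows.
Second iteration: most negative Z-row entry is -2/5 in column x_2, so x_2 enters.
Ratio test on column x_2 — row 1: 18/(14/5) = 45/7; row 2: 25/(14/5) = 125/14; row 3: 1/(1/5) = 5. Minimum is 5 at row 3 (x_3 leaves); pivot element 1/5.
Divide row 3 by 1/5; eliminate column x_2 from the other rows.
After both pivots, the entry at the Z-row, column s3 is 2.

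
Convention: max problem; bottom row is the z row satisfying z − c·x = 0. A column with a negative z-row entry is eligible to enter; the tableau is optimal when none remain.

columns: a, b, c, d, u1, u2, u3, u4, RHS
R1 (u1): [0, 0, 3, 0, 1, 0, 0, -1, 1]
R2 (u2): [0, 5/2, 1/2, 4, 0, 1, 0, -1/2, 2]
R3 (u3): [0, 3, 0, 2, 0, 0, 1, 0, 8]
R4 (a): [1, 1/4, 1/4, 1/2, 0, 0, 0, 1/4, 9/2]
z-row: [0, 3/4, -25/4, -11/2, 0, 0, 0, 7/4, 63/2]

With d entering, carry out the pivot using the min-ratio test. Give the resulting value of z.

137/4

Ratio test on column d — row 1: entry 0 ≤ 0; row 2: 2/4 = 1/2; row 3: 8/2 = 4; row 4: (9/2)/(1/2) = 9. Minimum is 1/2 at row 2 (u2 leaves); pivot element 4.
Pivot on row 2; the z-row RHS becomes 63/2 − (-11/2)·(1/2) = 137/4.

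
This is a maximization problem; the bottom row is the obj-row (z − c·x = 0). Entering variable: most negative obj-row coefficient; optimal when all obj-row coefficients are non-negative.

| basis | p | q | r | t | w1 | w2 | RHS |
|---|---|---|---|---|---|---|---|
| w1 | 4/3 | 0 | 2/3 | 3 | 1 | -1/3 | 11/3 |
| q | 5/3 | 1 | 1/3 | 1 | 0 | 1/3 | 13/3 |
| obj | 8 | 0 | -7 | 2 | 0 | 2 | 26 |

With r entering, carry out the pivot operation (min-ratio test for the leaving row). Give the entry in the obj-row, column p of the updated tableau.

Ratio test on column r — row 1: (11/3)/(2/3) = 11/2; row 2: (13/3)/(1/3) = 13. Minimum is 11/2 at row 1 (w1 leaves); pivot element 2/3.
Divide row 1 by 2/3; eliminate column r from the other rows.
obj-row update in column p: 8 − (-7)·2 = 22.

22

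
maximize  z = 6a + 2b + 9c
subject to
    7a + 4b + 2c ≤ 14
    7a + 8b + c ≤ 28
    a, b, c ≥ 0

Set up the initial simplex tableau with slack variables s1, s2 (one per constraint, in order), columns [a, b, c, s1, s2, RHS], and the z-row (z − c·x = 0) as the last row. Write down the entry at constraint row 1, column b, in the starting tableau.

4

Constraint 1 has coefficient 4 on b.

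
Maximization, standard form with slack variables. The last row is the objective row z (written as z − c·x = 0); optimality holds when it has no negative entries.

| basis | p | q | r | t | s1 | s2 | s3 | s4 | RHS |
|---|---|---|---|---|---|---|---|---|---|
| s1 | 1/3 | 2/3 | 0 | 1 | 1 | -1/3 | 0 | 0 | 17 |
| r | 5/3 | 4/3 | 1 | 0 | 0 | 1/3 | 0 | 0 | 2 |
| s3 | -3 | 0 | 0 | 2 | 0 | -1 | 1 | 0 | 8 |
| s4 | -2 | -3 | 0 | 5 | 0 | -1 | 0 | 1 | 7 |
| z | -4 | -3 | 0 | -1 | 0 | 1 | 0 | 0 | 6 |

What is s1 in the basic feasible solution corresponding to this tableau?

s1 is basic (row 1); its value is the RHS of that row, 17.

17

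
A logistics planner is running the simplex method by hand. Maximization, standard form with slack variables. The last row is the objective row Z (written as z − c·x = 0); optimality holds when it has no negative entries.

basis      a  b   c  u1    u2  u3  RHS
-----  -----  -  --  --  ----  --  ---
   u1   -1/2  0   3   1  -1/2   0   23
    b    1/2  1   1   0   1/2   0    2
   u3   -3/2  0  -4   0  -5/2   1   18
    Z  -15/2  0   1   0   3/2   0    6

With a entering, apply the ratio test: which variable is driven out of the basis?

Column a entries and ratios — u1: -1/2 ≤ 0, skip; b: 2/(1/2) = 4; u3: -3/2 ≤ 0, skip.
Smallest ratio is 4 in the row of b, so b leaves.

b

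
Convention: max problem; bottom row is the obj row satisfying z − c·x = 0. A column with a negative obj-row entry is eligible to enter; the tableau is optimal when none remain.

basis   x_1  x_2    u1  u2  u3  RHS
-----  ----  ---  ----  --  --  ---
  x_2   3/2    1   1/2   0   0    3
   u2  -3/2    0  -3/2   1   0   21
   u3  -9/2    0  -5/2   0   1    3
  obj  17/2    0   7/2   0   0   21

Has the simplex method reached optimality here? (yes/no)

yes

Every obj-row coefficient is ≥ 0, so the tableau is optimal.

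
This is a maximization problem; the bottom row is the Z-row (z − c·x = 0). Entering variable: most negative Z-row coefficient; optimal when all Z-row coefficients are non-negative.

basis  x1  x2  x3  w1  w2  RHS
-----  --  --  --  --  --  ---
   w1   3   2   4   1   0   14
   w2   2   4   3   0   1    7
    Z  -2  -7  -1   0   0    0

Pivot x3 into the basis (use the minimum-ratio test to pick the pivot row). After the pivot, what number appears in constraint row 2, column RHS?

Ratio test on column x3 — row 1: 14/4 = 7/2; row 2: 7/3 = 7/3. Minimum is 7/3 at row 2 (w2 leaves); pivot element 3.
Divide row 2 by 3; eliminate column x3 from the other rows.
In the new row 2, the RHS entry is the old entry divided by the pivot: 7/3 = 7/3.

7/3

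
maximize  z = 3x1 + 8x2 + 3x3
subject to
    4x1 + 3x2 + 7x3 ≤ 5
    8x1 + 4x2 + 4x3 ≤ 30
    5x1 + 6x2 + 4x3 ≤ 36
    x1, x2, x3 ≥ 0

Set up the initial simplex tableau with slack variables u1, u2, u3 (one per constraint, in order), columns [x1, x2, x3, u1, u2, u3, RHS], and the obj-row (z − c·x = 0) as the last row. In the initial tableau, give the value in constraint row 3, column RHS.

The RHS of constraint 3 is b_3 = 36.

36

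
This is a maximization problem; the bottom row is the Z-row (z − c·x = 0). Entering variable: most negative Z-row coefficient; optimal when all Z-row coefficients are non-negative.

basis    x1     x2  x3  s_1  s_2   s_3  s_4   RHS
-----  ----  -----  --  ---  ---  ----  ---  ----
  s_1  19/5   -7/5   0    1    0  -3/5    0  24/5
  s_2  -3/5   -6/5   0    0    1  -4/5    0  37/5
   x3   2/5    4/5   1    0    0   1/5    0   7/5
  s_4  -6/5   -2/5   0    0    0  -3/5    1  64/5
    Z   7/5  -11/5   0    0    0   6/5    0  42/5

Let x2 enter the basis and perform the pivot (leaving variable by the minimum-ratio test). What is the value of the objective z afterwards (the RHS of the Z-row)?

49/4

Ratio test on column x2 — row 1: entry -7/5 ≤ 0; row 2: entry -6/5 ≤ 0; row 3: (7/5)/(4/5) = 7/4; row 4: entry -2/5 ≤ 0. Minimum is 7/4 at row 3 (x3 leaves); pivot element 4/5.
Pivot on row 3; the Z-row RHS becomes 42/5 − (-11/5)·(7/4) = 49/4.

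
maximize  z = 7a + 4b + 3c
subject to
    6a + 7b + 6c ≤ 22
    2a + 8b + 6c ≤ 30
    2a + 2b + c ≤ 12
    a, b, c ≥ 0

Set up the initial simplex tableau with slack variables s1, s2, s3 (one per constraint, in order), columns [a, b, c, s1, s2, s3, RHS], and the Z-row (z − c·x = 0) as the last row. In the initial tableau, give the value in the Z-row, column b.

The Z-row carries the negated objective coefficients: the b entry is -4.

-4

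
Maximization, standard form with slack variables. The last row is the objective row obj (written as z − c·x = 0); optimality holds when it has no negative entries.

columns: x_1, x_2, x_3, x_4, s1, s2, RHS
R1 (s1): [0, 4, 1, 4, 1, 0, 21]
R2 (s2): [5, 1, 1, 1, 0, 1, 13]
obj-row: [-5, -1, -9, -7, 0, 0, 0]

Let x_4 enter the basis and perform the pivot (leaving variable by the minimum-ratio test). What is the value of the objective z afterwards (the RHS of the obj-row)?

147/4

Ratio test on column x_4 — row 1: 21/4 = 21/4; row 2: 13/1 = 13. Minimum is 21/4 at row 1 (s1 leaves); pivot element 4.
Pivot on row 1; the obj-row RHS becomes 0 − (-7)·(21/4) = 147/4.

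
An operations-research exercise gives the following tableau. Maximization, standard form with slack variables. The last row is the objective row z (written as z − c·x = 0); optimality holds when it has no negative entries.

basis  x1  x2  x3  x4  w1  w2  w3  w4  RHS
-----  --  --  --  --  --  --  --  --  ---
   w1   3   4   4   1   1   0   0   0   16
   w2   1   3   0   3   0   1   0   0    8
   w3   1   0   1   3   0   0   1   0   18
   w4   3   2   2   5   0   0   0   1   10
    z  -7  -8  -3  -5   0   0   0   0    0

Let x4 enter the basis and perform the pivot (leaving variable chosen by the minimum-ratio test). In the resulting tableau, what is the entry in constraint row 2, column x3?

-6/5

Ratio test on column x4 — row 1: 16/1 = 16; row 2: 8/3 = 8/3; row 3: 18/3 = 6; row 4: 10/5 = 2. Minimum is 2 at row 4 (w4 leaves); pivot element 5.
Divide row 4 by 5; eliminate column x4 from the other rows.
Row 2 update in column x3: 0 − 3·(2/5) = -6/5.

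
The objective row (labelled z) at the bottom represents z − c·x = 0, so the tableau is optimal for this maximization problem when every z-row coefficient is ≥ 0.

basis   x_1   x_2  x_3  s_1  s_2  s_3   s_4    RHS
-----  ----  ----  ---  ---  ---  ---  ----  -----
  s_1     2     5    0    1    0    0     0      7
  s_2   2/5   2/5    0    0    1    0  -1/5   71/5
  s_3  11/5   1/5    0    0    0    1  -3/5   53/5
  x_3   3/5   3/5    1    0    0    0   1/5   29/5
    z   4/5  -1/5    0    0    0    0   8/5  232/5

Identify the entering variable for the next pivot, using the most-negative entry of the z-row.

Negative z-row entries: x_2: -1/5.
The most negative is -1/5 in column x_2, so x_2 enters.

x_2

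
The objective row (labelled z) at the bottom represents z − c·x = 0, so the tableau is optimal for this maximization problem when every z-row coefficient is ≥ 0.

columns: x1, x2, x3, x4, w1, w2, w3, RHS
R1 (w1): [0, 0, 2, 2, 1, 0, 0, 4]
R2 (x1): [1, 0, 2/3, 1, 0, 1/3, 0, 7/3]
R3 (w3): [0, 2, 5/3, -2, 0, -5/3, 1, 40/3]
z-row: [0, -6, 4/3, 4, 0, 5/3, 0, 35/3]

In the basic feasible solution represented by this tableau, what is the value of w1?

4

w1 is basic (row 1); its value is the RHS of that row, 4.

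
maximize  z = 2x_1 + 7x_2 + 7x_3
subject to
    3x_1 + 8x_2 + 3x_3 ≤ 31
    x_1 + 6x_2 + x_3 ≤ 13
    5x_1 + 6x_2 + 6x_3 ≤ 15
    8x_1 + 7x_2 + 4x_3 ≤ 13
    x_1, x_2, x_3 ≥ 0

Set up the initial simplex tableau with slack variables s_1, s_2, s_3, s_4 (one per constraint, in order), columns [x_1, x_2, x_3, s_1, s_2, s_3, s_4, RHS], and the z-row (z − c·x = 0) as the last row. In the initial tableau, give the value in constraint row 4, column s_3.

Slack s_3 belongs to constraint 3; its column is the unit vector e_3, so the entry in row 4 is 0.

0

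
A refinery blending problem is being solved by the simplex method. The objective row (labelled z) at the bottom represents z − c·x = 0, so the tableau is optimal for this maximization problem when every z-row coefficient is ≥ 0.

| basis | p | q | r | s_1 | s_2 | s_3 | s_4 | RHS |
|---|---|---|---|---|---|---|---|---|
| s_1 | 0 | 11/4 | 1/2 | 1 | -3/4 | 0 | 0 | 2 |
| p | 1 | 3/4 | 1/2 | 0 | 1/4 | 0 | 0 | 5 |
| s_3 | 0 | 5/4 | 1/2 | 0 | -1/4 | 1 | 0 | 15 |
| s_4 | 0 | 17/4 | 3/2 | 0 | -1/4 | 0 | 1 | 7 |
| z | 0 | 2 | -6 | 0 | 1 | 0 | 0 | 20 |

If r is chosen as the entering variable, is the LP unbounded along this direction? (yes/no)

Column r has positive entries in row(s) 1, 2, 3, 4, so the ratio test bounds it — not unbounded.

no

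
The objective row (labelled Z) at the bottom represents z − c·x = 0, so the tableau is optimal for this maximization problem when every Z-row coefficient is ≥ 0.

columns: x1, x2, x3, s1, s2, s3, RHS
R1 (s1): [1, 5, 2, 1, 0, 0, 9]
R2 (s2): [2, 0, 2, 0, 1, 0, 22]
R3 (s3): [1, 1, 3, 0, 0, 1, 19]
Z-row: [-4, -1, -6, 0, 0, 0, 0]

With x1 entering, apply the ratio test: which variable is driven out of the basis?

s1

Column x1 entries and ratios — s1: 9/1 = 9; s2: 22/2 = 11; s3: 19/1 = 19.
Smallest ratio is 9 in the row of s1, so s1 leaves.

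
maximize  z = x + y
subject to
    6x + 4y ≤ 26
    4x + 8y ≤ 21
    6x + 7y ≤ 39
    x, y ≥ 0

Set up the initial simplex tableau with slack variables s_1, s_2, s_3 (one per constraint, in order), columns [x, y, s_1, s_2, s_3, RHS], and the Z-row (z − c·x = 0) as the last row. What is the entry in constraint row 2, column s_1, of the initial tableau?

Slack s_1 belongs to constraint 1; its column is the unit vector e_1, so the entry in row 2 is 0.

0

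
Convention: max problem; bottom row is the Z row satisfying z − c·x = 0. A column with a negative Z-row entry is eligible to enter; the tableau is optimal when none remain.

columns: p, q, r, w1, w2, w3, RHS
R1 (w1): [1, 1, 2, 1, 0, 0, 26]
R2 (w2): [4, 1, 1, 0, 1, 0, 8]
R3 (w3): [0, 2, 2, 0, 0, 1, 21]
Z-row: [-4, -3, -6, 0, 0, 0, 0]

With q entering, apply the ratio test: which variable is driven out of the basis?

w2

Column q entries and ratios — w1: 26/1 = 26; w2: 8/1 = 8; w3: 21/2 = 21/2.
Smallest ratio is 8 in the row of w2, so w2 leaves.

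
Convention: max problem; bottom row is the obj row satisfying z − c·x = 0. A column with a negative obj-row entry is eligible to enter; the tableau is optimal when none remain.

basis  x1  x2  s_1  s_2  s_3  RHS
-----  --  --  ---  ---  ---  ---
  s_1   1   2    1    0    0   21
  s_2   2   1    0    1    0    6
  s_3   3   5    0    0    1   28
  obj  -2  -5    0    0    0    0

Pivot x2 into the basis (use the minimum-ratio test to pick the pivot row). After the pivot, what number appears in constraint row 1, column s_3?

Ratio test on column x2 — row 1: 21/2 = 21/2; row 2: 6/1 = 6; row 3: 28/5 = 28/5. Minimum is 28/5 at row 3 (s_3 leaves); pivot element 5.
Divide row 3 by 5; eliminate column x2 from the other rows.
Row 1 update in column s_3: 0 − 2·(1/5) = -2/5.

-2/5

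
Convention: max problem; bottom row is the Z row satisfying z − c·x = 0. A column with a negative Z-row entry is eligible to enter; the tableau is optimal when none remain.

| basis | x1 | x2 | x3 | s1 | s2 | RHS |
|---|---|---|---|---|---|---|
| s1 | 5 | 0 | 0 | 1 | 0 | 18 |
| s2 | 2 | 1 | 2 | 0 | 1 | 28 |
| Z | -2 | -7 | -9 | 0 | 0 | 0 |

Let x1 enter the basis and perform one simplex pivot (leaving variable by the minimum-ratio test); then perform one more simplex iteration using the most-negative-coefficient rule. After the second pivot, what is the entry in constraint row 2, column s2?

Ratio test on column x1 — row 1: 18/5 = 18/5; row 2: 28/2 = 14. Minimum is 18/5 at row 1 (s1 leaves); pivot element 5.
Divide row 1 by 5; eliminate column x1 from the other rows.
Second iteration: most negative Z-row entry is -9 in column x3, so x3 enters.
Ratio test on column x3 — row 1: entry 0 ≤ 0; row 2: (104/5)/2 = 52/5. Minimum is 52/5 at row 2 (s2 leaves); pivot element 2.
Divide row 2 by 2; eliminate column x3 from the other rows.
After both pivots, the entry at constraint row 2, column s2 is 1/2.

1/2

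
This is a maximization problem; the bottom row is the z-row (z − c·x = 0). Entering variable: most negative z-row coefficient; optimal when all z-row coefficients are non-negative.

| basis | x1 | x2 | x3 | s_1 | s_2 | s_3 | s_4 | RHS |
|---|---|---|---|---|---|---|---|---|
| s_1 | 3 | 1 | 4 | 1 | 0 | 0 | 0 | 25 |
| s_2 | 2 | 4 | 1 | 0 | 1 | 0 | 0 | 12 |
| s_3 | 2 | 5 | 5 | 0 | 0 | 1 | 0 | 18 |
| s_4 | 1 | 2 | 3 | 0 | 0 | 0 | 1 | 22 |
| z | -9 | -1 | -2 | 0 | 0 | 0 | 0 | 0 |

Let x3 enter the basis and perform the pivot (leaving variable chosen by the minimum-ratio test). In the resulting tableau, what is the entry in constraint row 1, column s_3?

-4/5

Ratio test on column x3 — row 1: 25/4 = 25/4; row 2: 12/1 = 12; row 3: 18/5 = 18/5; row 4: 22/3 = 22/3. Minimum is 18/5 at row 3 (s_3 leaves); pivot element 5.
Divide row 3 by 5; eliminate column x3 from the other rows.
Row 1 update in column s_3: 0 − 4·(1/5) = -4/5.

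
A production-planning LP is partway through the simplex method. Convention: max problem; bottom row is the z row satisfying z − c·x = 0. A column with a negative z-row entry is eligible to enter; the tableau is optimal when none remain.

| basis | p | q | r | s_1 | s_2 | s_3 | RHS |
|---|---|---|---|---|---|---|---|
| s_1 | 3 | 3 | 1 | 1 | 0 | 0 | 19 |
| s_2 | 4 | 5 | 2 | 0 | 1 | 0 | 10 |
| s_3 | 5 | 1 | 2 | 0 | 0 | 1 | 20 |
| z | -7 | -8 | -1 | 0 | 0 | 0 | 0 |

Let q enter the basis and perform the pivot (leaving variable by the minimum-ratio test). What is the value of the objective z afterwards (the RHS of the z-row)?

Ratio test on column q — row 1: 19/3 = 19/3; row 2: 10/5 = 2; row 3: 20/1 = 20. Minimum is 2 at row 2 (s_2 leaves); pivot element 5.
Pivot on row 2; the z-row RHS becomes 0 − (-8)·2 = 16.

16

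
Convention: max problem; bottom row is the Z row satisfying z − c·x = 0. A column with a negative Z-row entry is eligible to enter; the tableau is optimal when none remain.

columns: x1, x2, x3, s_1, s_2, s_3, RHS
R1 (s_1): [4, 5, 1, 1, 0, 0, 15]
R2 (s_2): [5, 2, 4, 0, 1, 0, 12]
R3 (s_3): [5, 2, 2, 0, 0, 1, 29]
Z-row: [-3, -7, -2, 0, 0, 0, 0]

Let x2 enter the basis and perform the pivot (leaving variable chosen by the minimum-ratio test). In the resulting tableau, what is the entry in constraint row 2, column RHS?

Ratio test on column x2 — row 1: 15/5 = 3; row 2: 12/2 = 6; row 3: 29/2 = 29/2. Minimum is 3 at row 1 (s_1 leaves); pivot element 5.
Divide row 1 by 5; eliminate column x2 from the other rows.
Row 2 update in column RHS: 12 − 2·3 = 6.

6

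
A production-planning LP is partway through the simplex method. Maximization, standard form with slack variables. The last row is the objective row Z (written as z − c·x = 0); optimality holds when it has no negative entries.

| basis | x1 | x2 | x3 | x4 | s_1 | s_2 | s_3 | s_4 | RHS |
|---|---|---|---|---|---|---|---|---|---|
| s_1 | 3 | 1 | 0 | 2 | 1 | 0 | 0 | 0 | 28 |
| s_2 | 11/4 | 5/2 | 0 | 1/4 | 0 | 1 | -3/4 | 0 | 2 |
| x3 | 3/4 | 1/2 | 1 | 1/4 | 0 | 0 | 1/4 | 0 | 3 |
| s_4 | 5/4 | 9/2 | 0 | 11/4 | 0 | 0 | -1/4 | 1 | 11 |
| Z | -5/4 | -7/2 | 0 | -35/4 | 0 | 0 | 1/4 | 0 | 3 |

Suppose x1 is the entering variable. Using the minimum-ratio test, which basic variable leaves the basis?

s_2

Column x1 entries and ratios — s_1: 28/3 = 28/3; s_2: 2/(11/4) = 8/11; x3: 3/(3/4) = 4; s_4: 11/(5/4) = 44/5.
Smallest ratio is 8/11 in the row of s_2, so s_2 leaves.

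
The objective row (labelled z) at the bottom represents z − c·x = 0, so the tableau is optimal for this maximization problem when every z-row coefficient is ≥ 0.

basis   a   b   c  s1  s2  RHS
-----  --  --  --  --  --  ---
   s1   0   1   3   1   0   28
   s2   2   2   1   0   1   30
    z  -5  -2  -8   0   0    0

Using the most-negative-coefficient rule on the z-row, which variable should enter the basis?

c

Negative z-row entries: a: -5, b: -2, c: -8.
The most negative is -8 in column c, so c enters.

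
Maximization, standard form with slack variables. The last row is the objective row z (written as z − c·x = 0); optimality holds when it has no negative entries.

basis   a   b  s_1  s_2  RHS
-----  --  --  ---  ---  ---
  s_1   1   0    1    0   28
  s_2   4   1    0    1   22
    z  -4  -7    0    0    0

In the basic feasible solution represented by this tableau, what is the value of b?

b is not in the basis, so in the current basic feasible solution b = 0.

0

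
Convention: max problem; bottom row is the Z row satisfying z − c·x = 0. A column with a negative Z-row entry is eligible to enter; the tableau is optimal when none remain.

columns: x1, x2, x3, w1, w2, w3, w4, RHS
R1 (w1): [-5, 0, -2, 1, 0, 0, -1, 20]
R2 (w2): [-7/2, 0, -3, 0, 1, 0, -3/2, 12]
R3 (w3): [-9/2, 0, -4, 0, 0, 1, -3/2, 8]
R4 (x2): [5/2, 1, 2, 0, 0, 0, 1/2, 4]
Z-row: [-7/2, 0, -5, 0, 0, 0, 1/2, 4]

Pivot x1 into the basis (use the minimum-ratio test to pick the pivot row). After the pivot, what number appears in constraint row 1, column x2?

Ratio test on column x1 — row 1: entry -5 ≤ 0; row 2: entry -7/2 ≤ 0; row 3: entry -9/2 ≤ 0; row 4: 4/(5/2) = 8/5. Minimum is 8/5 at row 4 (x2 leaves); pivot element 5/2.
Divide row 4 by 5/2; eliminate column x1 from the other rows.
Row 1 update in column x2: 0 − (-5)·(2/5) = 2.

2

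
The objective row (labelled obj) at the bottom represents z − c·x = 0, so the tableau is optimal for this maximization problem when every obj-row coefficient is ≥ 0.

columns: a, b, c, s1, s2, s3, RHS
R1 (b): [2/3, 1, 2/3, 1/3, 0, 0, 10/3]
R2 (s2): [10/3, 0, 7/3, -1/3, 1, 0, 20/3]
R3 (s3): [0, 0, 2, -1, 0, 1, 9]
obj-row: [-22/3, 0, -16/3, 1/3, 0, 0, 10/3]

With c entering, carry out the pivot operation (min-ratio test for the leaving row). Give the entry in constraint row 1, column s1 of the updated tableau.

Ratio test on column c — row 1: (10/3)/(2/3) = 5; row 2: (20/3)/(7/3) = 20/7; row 3: 9/2 = 9/2. Minimum is 20/7 at row 2 (s2 leaves); pivot element 7/3.
Divide row 2 by 7/3; eliminate column c from the other rows.
Row 1 update in column s1: 1/3 − (2/3)·(-1/7) = 3/7.

3/7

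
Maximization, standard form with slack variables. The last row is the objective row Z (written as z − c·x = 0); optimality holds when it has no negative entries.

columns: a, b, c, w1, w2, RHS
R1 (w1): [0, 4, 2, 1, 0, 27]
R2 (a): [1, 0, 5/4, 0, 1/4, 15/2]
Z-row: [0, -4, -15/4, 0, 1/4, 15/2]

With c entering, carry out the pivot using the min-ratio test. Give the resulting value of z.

30

Ratio test on column c — row 1: 27/2 = 27/2; row 2: (15/2)/(5/4) = 6. Minimum is 6 at row 2 (a leaves); pivot element 5/4.
Pivot on row 2; the Z-row RHS becomes 15/2 − (-15/4)·6 = 30.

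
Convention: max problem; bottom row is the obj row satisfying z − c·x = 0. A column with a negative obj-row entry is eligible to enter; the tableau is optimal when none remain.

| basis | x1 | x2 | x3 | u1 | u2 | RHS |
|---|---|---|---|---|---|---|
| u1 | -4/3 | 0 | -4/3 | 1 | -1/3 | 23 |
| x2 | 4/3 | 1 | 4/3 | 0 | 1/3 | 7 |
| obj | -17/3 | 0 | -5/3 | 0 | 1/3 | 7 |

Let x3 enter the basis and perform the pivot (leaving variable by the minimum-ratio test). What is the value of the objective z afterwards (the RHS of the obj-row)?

63/4

Ratio test on column x3 — row 1: entry -4/3 ≤ 0; row 2: 7/(4/3) = 21/4. Minimum is 21/4 at row 2 (x2 leaves); pivot element 4/3.
Pivot on row 2; the obj-row RHS becomes 7 − (-5/3)·(21/4) = 63/4.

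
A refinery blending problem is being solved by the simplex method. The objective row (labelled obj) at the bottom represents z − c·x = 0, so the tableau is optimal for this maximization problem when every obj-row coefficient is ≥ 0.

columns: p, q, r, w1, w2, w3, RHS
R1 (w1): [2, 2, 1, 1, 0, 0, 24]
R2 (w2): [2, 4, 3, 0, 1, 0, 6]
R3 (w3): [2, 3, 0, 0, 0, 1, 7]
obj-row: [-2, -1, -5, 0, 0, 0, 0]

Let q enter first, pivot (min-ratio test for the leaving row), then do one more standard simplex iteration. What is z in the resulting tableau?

Ratio test on column q — row 1: 24/2 = 12; row 2: 6/4 = 3/2; row 3: 7/3 = 7/3. Minimum is 3/2 at row 2 (w2 leaves); pivot element 4.
Pivot on row 2; the obj-row RHS becomes 0 − (-1)·(3/2) = 3/2.
Next entering variable (most negative obj-row entry -17/4): r.
Ratio test on column r — row 1: entry -1/2 ≤ 0; row 2: (3/2)/(3/4) = 2; row 3: entry -9/4 ≤ 0. Minimum is 2 at row 2 (q leaves); pivot element 3/4.
After the second pivot the obj-row RHS is 3/2 − (-17/4)·2 = 10.

10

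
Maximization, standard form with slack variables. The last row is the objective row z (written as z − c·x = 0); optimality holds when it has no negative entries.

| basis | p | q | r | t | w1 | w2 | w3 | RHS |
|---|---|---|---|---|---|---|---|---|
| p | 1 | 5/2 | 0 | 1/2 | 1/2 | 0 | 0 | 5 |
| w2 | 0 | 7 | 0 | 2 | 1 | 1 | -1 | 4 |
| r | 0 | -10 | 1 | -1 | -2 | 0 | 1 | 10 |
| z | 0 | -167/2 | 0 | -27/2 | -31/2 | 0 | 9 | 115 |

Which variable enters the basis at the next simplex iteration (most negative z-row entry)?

q

Negative z-row entries: q: -167/2, t: -27/2, w1: -31/2.
The most negative is -167/2 in column q, so q enters.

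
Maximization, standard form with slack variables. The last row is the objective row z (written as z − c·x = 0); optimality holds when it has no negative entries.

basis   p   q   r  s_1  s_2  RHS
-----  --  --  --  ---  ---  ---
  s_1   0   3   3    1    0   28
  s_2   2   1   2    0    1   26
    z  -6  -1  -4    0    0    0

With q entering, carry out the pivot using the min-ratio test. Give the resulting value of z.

28/3

Ratio test on column q — row 1: 28/3 = 28/3; row 2: 26/1 = 26. Minimum is 28/3 at row 1 (s_1 leaves); pivot element 3.
Pivot on row 1; the z-row RHS becomes 0 − (-1)·(28/3) = 28/3.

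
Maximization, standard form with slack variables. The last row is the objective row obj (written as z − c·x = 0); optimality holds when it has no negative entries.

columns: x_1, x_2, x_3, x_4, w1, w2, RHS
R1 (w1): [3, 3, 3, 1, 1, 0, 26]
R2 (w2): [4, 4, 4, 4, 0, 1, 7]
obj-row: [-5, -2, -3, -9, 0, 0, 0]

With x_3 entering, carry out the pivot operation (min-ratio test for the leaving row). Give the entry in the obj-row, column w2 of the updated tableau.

3/4

Ratio test on column x_3 — row 1: 26/3 = 26/3; row 2: 7/4 = 7/4. Minimum is 7/4 at row 2 (w2 leaves); pivot element 4.
Divide row 2 by 4; eliminate column x_3 from the other rows.
obj-row update in column w2: 0 − (-3)·(1/4) = 3/4.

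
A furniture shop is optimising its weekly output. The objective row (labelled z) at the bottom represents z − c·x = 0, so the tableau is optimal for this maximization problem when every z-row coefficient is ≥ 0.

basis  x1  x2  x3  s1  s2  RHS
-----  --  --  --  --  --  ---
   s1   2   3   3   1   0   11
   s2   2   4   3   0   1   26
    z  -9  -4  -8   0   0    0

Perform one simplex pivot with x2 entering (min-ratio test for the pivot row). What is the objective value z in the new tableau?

44/3

Ratio test on column x2 — row 1: 11/3 = 11/3; row 2: 26/4 = 13/2. Minimum is 11/3 at row 1 (s1 leaves); pivot element 3.
Pivot on row 1; the z-row RHS becomes 0 − (-4)·(11/3) = 44/3.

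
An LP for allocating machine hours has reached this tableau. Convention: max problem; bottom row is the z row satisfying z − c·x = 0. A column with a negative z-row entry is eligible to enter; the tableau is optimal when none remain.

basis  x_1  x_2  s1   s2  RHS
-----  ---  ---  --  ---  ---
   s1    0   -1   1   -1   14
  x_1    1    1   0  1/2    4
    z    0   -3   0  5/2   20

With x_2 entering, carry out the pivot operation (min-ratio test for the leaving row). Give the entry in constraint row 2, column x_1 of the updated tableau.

1

Ratio test on column x_2 — row 1: entry -1 ≤ 0; row 2: 4/1 = 4. Minimum is 4 at row 2 (x_1 leaves); pivot element 1.
Divide row 2 by 1; eliminate column x_2 from the other rows.
In the new row 2, the x_1 entry is the old entry divided by the pivot: 1/1 = 1.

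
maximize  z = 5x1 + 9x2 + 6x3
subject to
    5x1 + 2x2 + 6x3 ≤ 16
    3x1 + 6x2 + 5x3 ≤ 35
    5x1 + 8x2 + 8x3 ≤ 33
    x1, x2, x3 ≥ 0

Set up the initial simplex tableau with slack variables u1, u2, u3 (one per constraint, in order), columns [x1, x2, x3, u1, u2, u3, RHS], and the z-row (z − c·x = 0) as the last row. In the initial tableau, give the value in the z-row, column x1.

-5

The z-row carries the negated objective coefficients: the x1 entry is -5.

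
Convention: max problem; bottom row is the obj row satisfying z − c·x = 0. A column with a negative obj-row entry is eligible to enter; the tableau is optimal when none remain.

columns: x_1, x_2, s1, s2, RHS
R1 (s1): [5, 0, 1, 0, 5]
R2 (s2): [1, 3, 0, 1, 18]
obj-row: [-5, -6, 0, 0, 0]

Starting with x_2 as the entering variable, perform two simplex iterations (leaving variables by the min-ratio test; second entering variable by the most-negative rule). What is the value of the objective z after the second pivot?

39

Ratio test on column x_2 — row 1: entry 0 ≤ 0; row 2: 18/3 = 6. Minimum is 6 at row 2 (s2 leaves); pivot element 3.
Pivot on row 2; the obj-row RHS becomes 0 − (-6)·6 = 36.
Next entering variable (most negative obj-row entry -3): x_1.
Ratio test on column x_1 — row 1: 5/5 = 1; row 2: 6/(1/3) = 18. Minimum is 1 at row 1 (s1 leaves); pivot element 5.
After the second pivot the obj-row RHS is 36 − (-3)·1 = 39.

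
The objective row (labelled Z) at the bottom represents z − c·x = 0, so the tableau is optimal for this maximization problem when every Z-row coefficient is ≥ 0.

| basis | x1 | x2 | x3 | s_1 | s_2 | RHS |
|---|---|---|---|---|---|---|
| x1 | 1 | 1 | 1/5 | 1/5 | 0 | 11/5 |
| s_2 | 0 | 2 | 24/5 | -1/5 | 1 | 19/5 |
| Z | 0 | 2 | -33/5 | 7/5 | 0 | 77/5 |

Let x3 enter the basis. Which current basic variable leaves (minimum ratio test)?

Column x3 entries and ratios — x1: (11/5)/(1/5) = 11; s_2: (19/5)/(24/5) = 19/24.
Smallest ratio is 19/24 in the row of s_2, so s_2 leaves.

s_2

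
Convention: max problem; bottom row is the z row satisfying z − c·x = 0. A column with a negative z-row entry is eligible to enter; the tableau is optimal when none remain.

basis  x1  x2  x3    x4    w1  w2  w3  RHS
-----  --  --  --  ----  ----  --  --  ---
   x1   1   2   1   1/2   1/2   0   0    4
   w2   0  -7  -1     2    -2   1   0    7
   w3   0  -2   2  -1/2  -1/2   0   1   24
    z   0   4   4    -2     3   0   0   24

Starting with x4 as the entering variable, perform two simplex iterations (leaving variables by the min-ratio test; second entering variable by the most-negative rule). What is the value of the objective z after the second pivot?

164/5

Ratio test on column x4 — row 1: 4/(1/2) = 8; row 2: 7/2 = 7/2; row 3: entry -1/2 ≤ 0. Minimum is 7/2 at row 2 (w2 leaves); pivot element 2.
Pivot on row 2; the z-row RHS becomes 24 − (-2)·(7/2) = 31.
Next entering variable (most negative z-row entry -3): x2.
Ratio test on column x2 — row 1: (9/4)/(15/4) = 3/5; row 2: entry -7/2 ≤ 0; row 3: entry -15/4 ≤ 0. Minimum is 3/5 at row 1 (x1 leaves); pivot element 15/4.
After the second pivot the z-row RHS is 31 − (-3)·(3/5) = 164/5.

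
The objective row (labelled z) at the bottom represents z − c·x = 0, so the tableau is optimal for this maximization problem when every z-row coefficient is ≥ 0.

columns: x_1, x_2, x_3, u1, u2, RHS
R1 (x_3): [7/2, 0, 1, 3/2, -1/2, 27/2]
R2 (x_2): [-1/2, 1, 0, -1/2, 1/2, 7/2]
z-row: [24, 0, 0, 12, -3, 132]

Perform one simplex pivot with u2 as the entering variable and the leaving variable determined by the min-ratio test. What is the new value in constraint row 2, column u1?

Ratio test on column u2 — row 1: entry -1/2 ≤ 0; row 2: (7/2)/(1/2) = 7. Minimum is 7 at row 2 (x_2 leaves); pivot element 1/2.
Divide row 2 by 1/2; eliminate column u2 from the other rows.
In the new row 2, the u1 entry is the old entry divided by the pivot: (-1/2)/(1/2) = -1.

-1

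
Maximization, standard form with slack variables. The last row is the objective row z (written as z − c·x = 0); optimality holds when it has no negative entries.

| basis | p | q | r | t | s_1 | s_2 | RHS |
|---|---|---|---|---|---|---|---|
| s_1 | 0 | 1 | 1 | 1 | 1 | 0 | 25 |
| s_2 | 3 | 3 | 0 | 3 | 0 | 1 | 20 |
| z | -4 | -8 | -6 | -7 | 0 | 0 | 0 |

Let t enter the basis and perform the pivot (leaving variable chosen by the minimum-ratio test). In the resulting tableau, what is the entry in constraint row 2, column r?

0

Ratio test on column t — row 1: 25/1 = 25; row 2: 20/3 = 20/3. Minimum is 20/3 at row 2 (s_2 leaves); pivot element 3.
Divide row 2 by 3; eliminate column t from the other rows.
In the new row 2, the r entry is the old entry divided by the pivot: 0/3 = 0.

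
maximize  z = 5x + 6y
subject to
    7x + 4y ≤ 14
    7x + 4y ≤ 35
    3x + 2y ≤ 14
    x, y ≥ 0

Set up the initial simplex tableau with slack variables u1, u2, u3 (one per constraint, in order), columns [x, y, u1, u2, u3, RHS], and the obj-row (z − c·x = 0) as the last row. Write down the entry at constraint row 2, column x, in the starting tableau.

7

Constraint 2 has coefficient 7 on x.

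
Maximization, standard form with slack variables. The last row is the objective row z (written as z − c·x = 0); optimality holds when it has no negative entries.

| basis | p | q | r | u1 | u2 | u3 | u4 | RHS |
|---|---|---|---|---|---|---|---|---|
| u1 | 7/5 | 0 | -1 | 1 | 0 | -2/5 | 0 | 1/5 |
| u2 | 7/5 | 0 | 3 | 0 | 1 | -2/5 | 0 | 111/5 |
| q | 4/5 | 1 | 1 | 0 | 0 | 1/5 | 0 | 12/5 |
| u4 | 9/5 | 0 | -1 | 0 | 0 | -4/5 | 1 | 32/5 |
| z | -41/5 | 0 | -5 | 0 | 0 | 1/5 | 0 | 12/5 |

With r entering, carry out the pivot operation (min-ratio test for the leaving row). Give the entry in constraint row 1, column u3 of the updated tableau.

Ratio test on column r — row 1: entry -1 ≤ 0; row 2: (111/5)/3 = 37/5; row 3: (12/5)/1 = 12/5; row 4: entry -1 ≤ 0. Minimum is 12/5 at row 3 (q leaves); pivot element 1.
Divide row 3 by 1; eliminate column r from the other rows.
Row 1 update in column u3: -2/5 − (-1)·(1/5) = -1/5.

-1/5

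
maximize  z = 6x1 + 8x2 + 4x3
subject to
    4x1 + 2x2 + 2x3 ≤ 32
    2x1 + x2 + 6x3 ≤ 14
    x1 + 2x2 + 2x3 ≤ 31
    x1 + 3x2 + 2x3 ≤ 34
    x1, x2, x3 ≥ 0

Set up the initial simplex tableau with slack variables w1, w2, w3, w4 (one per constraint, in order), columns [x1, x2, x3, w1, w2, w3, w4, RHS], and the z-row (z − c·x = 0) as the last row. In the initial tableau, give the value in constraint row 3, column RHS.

The RHS of constraint 3 is b_3 = 31.

31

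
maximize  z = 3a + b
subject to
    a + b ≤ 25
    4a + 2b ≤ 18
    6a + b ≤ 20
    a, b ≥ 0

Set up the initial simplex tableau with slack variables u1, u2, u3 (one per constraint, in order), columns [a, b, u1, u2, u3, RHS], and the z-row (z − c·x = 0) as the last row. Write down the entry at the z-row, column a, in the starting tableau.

The z-row carries the negated objective coefficients: the a entry is -3.

-3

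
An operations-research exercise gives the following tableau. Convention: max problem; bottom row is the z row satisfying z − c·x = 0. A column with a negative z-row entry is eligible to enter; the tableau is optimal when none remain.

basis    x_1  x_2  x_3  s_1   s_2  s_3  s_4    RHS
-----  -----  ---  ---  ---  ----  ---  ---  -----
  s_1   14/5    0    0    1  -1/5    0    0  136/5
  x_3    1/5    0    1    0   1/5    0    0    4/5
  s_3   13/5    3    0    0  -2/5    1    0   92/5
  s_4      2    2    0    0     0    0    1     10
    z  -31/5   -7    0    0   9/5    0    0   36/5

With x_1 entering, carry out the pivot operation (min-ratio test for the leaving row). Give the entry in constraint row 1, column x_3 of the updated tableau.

-14

Ratio test on column x_1 — row 1: (136/5)/(14/5) = 68/7; row 2: (4/5)/(1/5) = 4; row 3: (92/5)/(13/5) = 92/13; row 4: 10/2 = 5. Minimum is 4 at row 2 (x_3 leaves); pivot element 1/5.
Divide row 2 by 1/5; eliminate column x_1 from the other rows.
Row 1 update in column x_3: 0 − (14/5)·5 = -14.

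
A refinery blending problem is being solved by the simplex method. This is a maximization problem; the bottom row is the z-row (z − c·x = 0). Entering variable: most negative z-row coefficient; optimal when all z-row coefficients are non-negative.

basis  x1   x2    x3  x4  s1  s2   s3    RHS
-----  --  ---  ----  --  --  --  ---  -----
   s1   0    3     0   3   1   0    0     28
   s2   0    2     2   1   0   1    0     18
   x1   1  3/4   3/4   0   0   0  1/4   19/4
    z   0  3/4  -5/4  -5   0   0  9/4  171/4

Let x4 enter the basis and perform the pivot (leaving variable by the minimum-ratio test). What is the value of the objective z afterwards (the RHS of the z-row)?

Ratio test on column x4 — row 1: 28/3 = 28/3; row 2: 18/1 = 18; row 3: entry 0 ≤ 0. Minimum is 28/3 at row 1 (s1 leaves); pivot element 3.
Pivot on row 1; the z-row RHS becomes 171/4 − (-5)·(28/3) = 1073/12.

1073/12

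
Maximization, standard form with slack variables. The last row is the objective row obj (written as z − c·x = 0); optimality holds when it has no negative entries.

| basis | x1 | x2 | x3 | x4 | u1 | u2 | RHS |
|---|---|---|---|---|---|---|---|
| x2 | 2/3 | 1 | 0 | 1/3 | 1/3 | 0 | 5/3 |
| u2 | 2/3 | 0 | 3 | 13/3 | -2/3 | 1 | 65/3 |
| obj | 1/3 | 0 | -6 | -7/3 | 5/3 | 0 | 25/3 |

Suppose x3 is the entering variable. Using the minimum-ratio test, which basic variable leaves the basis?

Column x3 entries and ratios — x2: 0 ≤ 0, skip; u2: (65/3)/3 = 65/9.
Smallest ratio is 65/9 in the row of u2, so u2 leaves.

u2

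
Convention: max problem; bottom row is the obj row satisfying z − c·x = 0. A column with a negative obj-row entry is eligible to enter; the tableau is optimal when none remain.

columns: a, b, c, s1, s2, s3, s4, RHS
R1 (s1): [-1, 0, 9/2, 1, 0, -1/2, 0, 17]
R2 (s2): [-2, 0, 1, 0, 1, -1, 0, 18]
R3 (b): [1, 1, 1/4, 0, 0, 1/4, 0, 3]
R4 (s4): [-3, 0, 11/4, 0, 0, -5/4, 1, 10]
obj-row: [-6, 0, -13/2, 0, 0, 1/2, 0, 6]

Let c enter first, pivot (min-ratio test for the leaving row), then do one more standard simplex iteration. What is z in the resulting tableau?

1366/43

Ratio test on column c — row 1: 17/(9/2) = 34/9; row 2: 18/1 = 18; row 3: 3/(1/4) = 12; row 4: 10/(11/4) = 40/11. Minimum is 40/11 at row 4 (s4 leaves); pivot element 11/4.
Pivot on row 4; the obj-row RHS becomes 6 − (-13/2)·(40/11) = 326/11.
Next entering variable (most negative obj-row entry -144/11): a.
Ratio test on column a — row 1: (7/11)/(43/11) = 7/43; row 2: entry -10/11 ≤ 0; row 3: (23/11)/(14/11) = 23/14; row 4: entry -12/11 ≤ 0. Minimum is 7/43 at row 1 (s1 leaves); pivot element 43/11.
After the second pivot the obj-row RHS is 326/11 − (-144/11)·(7/43) = 1366/43.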